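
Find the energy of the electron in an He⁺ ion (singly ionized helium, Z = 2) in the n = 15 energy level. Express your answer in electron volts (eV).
-0.24 eV

The energy levels of a hydrogen-like atom are given by:
E_n = -13.6057 Z² / n² eV  (with Z = 2 for He⁺)

For n = 15:
E_15 = -13.6057 × 2² / 15²
E_15 = -13.6057 × 4 / 225
E_15 = -0.24 eV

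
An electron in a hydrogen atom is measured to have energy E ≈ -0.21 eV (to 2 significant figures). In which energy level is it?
n = 8

The exact energy levels follow E_n = -13.6057 eV / n².

The measured value (-0.21 eV) is reported to only 2 significant figures, so we must test candidate n values and see which one matches to that precision.

Candidate energies:
  n = 6:  E = -13.6057/6² = -0.377936 eV
  n = 7:  E = -13.6057/7² = -0.277667 eV
  n = 8:  E = -13.6057/8² = -0.212589 eV  ← matches
  n = 9:  E = -13.6057/9² = -0.167972 eV
  n = 10:  E = -13.6057/10² = -0.136057 eV

Checking against the measurement of -0.21 eV (2 sig figs), only n = 8 agrees:
E_8 = -0.212589 eV, which rounds to -0.21 eV ✓

Therefore n = 8.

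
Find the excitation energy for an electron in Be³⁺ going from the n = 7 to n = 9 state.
1.76 eV

The energy levels of a hydrogen-like atom are E_n = -13.6057 Z² eV / n².

Energy at n = 7: E_7 = -13.6057 × 4² / 7² = -4.44268 eV
Energy at n = 9: E_9 = -13.6057 × 4² / 9² = -2.68755 eV

The excitation energy is the difference:
ΔE = E_9 - E_7
ΔE = -2.68755 - (-4.44268)
ΔE = 1.76 eV

Since this is positive, energy must be absorbed (photon absorption).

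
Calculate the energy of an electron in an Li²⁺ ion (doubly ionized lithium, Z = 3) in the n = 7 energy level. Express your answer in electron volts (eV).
-2.49901 eV

The energy levels of a hydrogen-like atom are given by:
E_n = -13.6057 Z² / n² eV  (with Z = 3 for Li²⁺)

For n = 7:
E_7 = -13.6057 × 3² / 7²
E_7 = -13.6057 × 9 / 49
E_7 = -2.49901 eV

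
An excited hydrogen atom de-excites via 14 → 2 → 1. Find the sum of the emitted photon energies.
13.536283 eV

The energy levels of hydrogen are E_n = -13.6057 / n² eV.

First transition (14 → 2):
ΔE₁ = |E_2 - E_14|
ΔE₁ = |-3.401425000000 - (-0.069416836735)| = 3.332008163 eV

Second transition (2 → 1):
ΔE₂ = |E_1 - E_2|
ΔE₂ = |-13.605700000000 - (-3.401425000000)| = 10.204275000 eV

Total energy released:
E_total = ΔE₁ + ΔE₂ = 3.332008163 + 10.204275000 = 13.536283 eV

Note: This equals the direct transition 14 → 1: 13.536283 eV ✓
Energy is conserved regardless of the path taken.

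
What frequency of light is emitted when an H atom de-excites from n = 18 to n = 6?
8.12e+13 Hz

First, find the transition energy:
E_18 = -13.6057 / 18² = -0.0419929 eV
E_6 = -13.6057 / 6² = -0.3779361 eV
|ΔE| = |E_6 - E_18| = 0.3359432 eV

Convert to Joules: E = 0.3359432 eV × (1.602177 × 10⁻¹⁹ J/eV) = 5.3824e-20 J

Using E = hf:
f = E/h = 5.3824e-20 J / (6.62607 × 10⁻³⁴ J·s)
f = 8.12e+13 Hz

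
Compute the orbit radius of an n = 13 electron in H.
8.943095 nm (or 89.430948 Å)

The Bohr radius formula is:
r_n = n² a₀ / Z

where a₀ = 0.052917721 nm is the Bohr radius.

For H (Z = 1) at n = 13:
r_13 = 13² × 0.052917721 nm / 1
r_13 = 169 × 0.052917721 nm / 1
r_13 = 8.9430948 nm / 1
r_13 = 8.943095 nm

The electron orbits at approximately 8.943095 nm from the nucleus.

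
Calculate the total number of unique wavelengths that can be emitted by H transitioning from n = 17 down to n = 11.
21

The electron can occupy levels n = 11, 12, ..., 17 during de-excitation — that is m = 17 - 11 + 1 = 7 distinct levels.

The number of distinct spectral lines equals the number of ways to choose 2 of these m levels (each pair gives one possible emission transition):

Number of lines = m(m-1)/2 = 7×6/2 = 21

These correspond to all possible transitions between the 7 levels:
17 → 16, 17 → 15, 17 → 14, 17 → 13, 17 → 12, 17 → 11, 16 → 15, 16 → 14...

Each transition produces a photon with a unique energy (and thus wavelength). This count does not depend on Z.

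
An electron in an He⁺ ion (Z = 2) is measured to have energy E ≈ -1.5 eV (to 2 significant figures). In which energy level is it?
n = 6

The exact energy levels follow E_n = -13.6057 Z² / n² eV with Z = 2.

The measured value (-1.5 eV) is reported to only 2 significant figures, so we must test candidate n values and see which one matches to that precision.

Candidate energies:
  n = 4:  E = -13.6057 × 2² / 4² = -3.401425 eV
  n = 5:  E = -13.6057 × 2² / 5² = -2.176912 eV
  n = 6:  E = -13.6057 × 2² / 6² = -1.511744 eV  ← matches
  n = 7:  E = -13.6057 × 2² / 7² = -1.110669 eV
  n = 8:  E = -13.6057 × 2² / 8² = -0.850356 eV

Checking against the measurement of -1.5 eV (2 sig figs), only n = 6 agrees:
E_6 = -1.511744 eV, which rounds to -1.5 eV ✓

Therefore n = 6.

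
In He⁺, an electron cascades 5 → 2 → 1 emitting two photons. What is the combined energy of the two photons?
52.2459 eV

The energy levels of He⁺ are E_n = -13.6057 × 2² / n² eV.

First transition (5 → 2):
ΔE₁ = |E_2 - E_5|
ΔE₁ = |-13.6057000000 - (-2.1769120000)| = 11.4287880 eV

Second transition (2 → 1):
ΔE₂ = |E_1 - E_2|
ΔE₂ = |-54.4228000000 - (-13.6057000000)| = 40.8171000 eV

Total energy released:
E_total = ΔE₁ + ΔE₂ = 11.4287880 + 40.8171000 = 52.2459 eV

Note: This equals the direct transition 5 → 1: 52.2459 eV ✓
Energy is conserved regardless of the path taken.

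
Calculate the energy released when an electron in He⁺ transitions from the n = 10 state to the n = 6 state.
0.968 eV

The energy levels are E_n = -13.6057 Z² eV / n².

Energy at n = 10: E_10 = -13.6057 × 2² / 10² = -0.544228 eV
Energy at n = 6: E_6 = -13.6057 × 2² / 6² = -1.511744 eV

For emission (electron falling to lower state), the photon energy is:
E_photon = E_10 - E_6 = |-0.544228 - (-1.511744)|
E_photon = 0.968 eV

This energy is carried away by the emitted photon.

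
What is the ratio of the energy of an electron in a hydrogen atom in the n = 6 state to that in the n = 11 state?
3.36

Using E_n = -13.6057 Z² / n² eV with Z = 1:

E_6 = -13.6057 / 6² = -13.6057 / 36 = -0.37793611 eV
E_11 = -13.6057 / 11² = -13.6057 / 121 = -0.11244380 eV

The ratio is:
E_6/E_11 = (-0.37793611) / (-0.11244380)
E_6/E_11 = (-13.6057/36) / (-13.6057/121)
E_6/E_11 = 121/36
E_6/E_11 = 3.36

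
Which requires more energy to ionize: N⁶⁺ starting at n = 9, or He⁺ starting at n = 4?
N⁶⁺ at n = 9 (E = -8.2306 eV)

Using E_n = -13.6057 Z² / n² eV:

N⁶⁺ (Z = 7) at n = 9:
E = -13.6057 × 7² / 9² = -13.6057 × 49 / 81 = -8.2306086 eV

He⁺ (Z = 2) at n = 4:
E = -13.6057 × 2² / 4² = -13.6057 × 4 / 16 = -3.4014250 eV

Since -8.2306086 eV < -3.4014250 eV,
N⁶⁺ at n = 9 is more tightly bound (requires more energy to ionize).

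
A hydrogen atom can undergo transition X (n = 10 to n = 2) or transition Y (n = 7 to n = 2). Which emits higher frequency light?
10 → 2

Calculate the energy for each transition:

Transition 10 → 2:
ΔE₁ = |E_2 - E_10| = |-13.6057/2² - (-13.6057/10²)|
ΔE₁ = |-3.401425000000 - (-0.136057000000)| = 3.265368000 eV

Transition 7 → 2:
ΔE₂ = |E_2 - E_7| = |-13.6057/2² - (-13.6057/7²)|
ΔE₂ = |-3.401425000000 - (-0.277667346939)| = 3.123757653 eV

Since 3.265368000 eV > 3.123757653 eV, the transition 10 → 2 emits the more energetic photon.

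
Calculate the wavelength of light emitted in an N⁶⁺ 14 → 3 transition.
17.54 nm

First, find the transition energy using E_n = -13.6057 Z² / n² eV:
E_14 = -13.6057 × 7² / 14² = -3.4014 eV
E_3 = -13.6057 × 7² / 3² = -74.0755 eV

Photon energy: |ΔE| = |E_3 - E_14| = 70.6741 eV

Convert to wavelength using E = hc/λ with hc = 1239.84 eV·nm:
λ = hc/E = 1239.84 eV·nm / 70.6741 eV
λ = 17.54 nm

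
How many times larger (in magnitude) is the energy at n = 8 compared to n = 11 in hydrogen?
1.890625

Using E_n = -13.6057 Z² / n² eV with Z = 1:

E_8 = -13.6057 / 8² = -13.6057 / 64 = -0.212589062500 eV
E_11 = -13.6057 / 11² = -13.6057 / 121 = -0.112443801653 eV

The ratio is:
E_8/E_11 = (-0.212589062500) / (-0.112443801653)
E_8/E_11 = (-13.6057/64) / (-13.6057/121)
E_8/E_11 = 121/64
E_8/E_11 = 1.890625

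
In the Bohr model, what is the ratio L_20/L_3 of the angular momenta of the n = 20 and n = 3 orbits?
6.66667

In the Bohr model, L_n = nℏ, so the ratio is purely the ratio of quantum numbers:

L_20/L_3 = 20ℏ / 3ℏ = 20/3 = 6.66667

The angular momentum scales linearly with n.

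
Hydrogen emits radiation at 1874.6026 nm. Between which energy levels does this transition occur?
n = 4 → n = 3

First, find the photon energy from the wavelength (hc = 1239.84 eV·nm):
E = hc/λ = 1239.84 eV·nm / 1874.6026 nm = 0.66138818 eV

The energy levels of hydrogen satisfy E_n = -13.6057 / n² eV, so an emission n_i → n_f releases
ΔE = 13.6057 × (1/n_f² − 1/n_i²) eV.

Setting ΔE equal to the photon energy:
1/n_f² − 1/n_i² = 0.66138818 / 13.6057 = 0.048611110

Since 1/n_i² must be positive, we need 1/n_f² > 0.048611110, i.e. n_f ≤ 4. For each allowed n_f, solve n_i = (1/n_f² − 0.048611110)^(−1/2) and check whether it is a whole number:
  n_f = 1: 1/n_i² = 1.000000000 − 0.048611110 = 0.951388890 → n_i = 1.025  (not an integer) ✗
  n_f = 2: 1/n_i² = 0.250000000 − 0.048611110 = 0.201388890 → n_i = 2.228  (not an integer) ✗
  n_f = 3: 1/n_i² = 0.111111111 − 0.048611110 = 0.062500001 → n_i = 4.000  → integer, n_i = 4 ✓
  n_f = 4: 1/n_i² = 0.062500000 − 0.048611110 = 0.013888890 → n_i = 8.485  (not an integer) ✗

Only n_f = 3 gives an integer upper level, n_i = 4.

The transition is from n = 4 to n = 3 (emission).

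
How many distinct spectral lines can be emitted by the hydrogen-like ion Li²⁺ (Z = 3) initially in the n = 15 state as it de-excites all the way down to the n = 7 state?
36

The electron can occupy levels n = 7, 8, ..., 15 during de-excitation — that is m = 15 - 7 + 1 = 9 distinct levels.

The number of distinct spectral lines equals the number of ways to choose 2 of these m levels (each pair gives one possible emission transition):

Number of lines = m(m-1)/2 = 9×8/2 = 36

These correspond to all possible transitions between the 9 levels:
15 → 14, 15 → 13, 15 → 12, 15 → 11, 15 → 10, 15 → 9, 15 → 8, 15 → 7...

Each transition produces a photon with a unique energy (and thus wavelength). This count does not depend on Z.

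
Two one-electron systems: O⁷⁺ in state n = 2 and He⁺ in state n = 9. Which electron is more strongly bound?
O⁷⁺ at n = 2 (E = -217.691200 eV)

Using E_n = -13.6057 Z² / n² eV:

O⁷⁺ (Z = 8) at n = 2:
E = -13.6057 × 8² / 2² = -13.6057 × 64 / 4 = -217.691200000 eV

He⁺ (Z = 2) at n = 9:
E = -13.6057 × 2² / 9² = -13.6057 × 4 / 81 = -0.671886420 eV

Since -217.691200000 eV < -0.671886420 eV,
O⁷⁺ at n = 2 is more tightly bound (requires more energy to ionize).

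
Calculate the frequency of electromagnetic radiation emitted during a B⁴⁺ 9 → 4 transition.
4.13e+15 Hz

First, find the transition energy:
E_9 = -13.6057 × 5² / 9² = -4.199290 eV
E_4 = -13.6057 × 5² / 4² = -21.258906 eV
|ΔE| = |E_4 - E_9| = 17.059616 eV

Convert to Joules: E = 17.059616 eV × (1.602177 × 10⁻¹⁹ J/eV) = 2.7333e-18 J

Using E = hf:
f = E/h = 2.7333e-18 J / (6.62607 × 10⁻³⁴ J·s)
f = 4.13e+15 Hz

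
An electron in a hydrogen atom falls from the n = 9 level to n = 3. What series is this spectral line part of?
Paschen series

The spectral series in hydrogen are named based on the final (lower) energy level:
- Lyman series: n_final = 1 (ultraviolet)
- Balmer series: n_final = 2 (visible/near-UV)
- Paschen series: n_final = 3 (infrared)
- Brackett series: n_final = 4 (infrared)
- Pfund series: n_final = 5 (far infrared)

Since this transition ends at n = 3, it belongs to the Paschen series.

For reference, this 9 → 3 line has photon energy
ΔE = 13.6057 eV × (1/3² - 1/9²) = 1.343773 eV,
corresponding to wavelength λ = hc/ΔE = 1239.84 eV·nm / 1.343773 eV = 922.66 nm in the infrared region.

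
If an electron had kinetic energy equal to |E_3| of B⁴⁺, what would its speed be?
3.65e+06 m/s (or 1.22% of c)

The binding energy at n = 3 for B⁴⁺ is:
E_3 = -13.6057 × 5²/3² = -37.7936 eV
|E_3| = 37.7936 eV

Convert to Joules:
KE = 37.7936 eV × (1.602177 × 10⁻¹⁹ J/eV) = 6.0552e-18 J

Using KE = ½mv²:
v = √(2·KE/m_e)
v = √(2 × 6.0552e-18 J / 9.10938 × 10⁻³¹ kg)
v = 3.65e+06 m/s

This is approximately 1.22% the speed of light.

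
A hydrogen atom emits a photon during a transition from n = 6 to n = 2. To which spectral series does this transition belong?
Balmer series

The spectral series in hydrogen are named based on the final (lower) energy level:
- Lyman series: n_final = 1 (ultraviolet)
- Balmer series: n_final = 2 (visible/near-UV)
- Paschen series: n_final = 3 (infrared)
- Brackett series: n_final = 4 (infrared)
- Pfund series: n_final = 5 (far infrared)

Since this transition ends at n = 2, it belongs to the Balmer series.

For reference, this 6 → 2 line has photon energy
ΔE = 13.6057 eV × (1/2² - 1/6²) = 3.02348889 eV,
corresponding to wavelength λ = hc/ΔE = 1239.84 eV·nm / 3.02348889 eV = 410.0693 nm in the visible/near-UV region.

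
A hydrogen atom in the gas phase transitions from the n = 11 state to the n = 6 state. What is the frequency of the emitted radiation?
6.41958e+13 Hz

First, find the transition energy:
E_11 = -13.6057 / 11² = -0.112443802 eV
E_6 = -13.6057 / 6² = -0.377936111 eV
|ΔE| = |E_6 - E_11| = 0.265492309 eV

Convert to Joules: E = 0.265492309 eV × (1.602177 × 10⁻¹⁹ J/eV) = 4.2536567e-20 J

Using E = hf:
f = E/h = 4.2536567e-20 J / (6.62607 × 10⁻³⁴ J·s)
f = 6.41958e+13 Hz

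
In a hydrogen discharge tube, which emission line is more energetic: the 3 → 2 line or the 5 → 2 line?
5 → 2

Calculate the energy for each transition:

Transition 3 → 2:
ΔE₁ = |E_2 - E_3| = |-13.6057/2² - (-13.6057/3²)|
ΔE₁ = |-3.401425000 - (-1.511744444)| = 1.889681 eV

Transition 5 → 2:
ΔE₂ = |E_2 - E_5| = |-13.6057/2² - (-13.6057/5²)|
ΔE₂ = |-3.401425000 - (-0.544228000)| = 2.857197 eV

Since 2.857197 eV > 1.889681 eV, the transition 5 → 2 emits the more energetic photon.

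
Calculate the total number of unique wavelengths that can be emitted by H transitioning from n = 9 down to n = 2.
28

The electron can occupy levels n = 2, 3, ..., 9 during de-excitation — that is m = 9 - 2 + 1 = 8 distinct levels.

The number of distinct spectral lines equals the number of ways to choose 2 of these m levels (each pair gives one possible emission transition):

Number of lines = m(m-1)/2 = 8×7/2 = 28

These correspond to all possible transitions between the 8 levels:
9 → 8, 9 → 7, 9 → 6, 9 → 5, 9 → 4, 9 → 3, 9 → 2, 8 → 7...

Each transition produces a photon with a unique energy (and thus wavelength). This count does not depend on Z.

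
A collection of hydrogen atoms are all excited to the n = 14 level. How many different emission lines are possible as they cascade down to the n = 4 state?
55

The electron can occupy levels n = 4, 5, ..., 14 during de-excitation — that is m = 14 - 4 + 1 = 11 distinct levels.

The number of distinct spectral lines equals the number of ways to choose 2 of these m levels (each pair gives one possible emission transition):

Number of lines = m(m-1)/2 = 11×10/2 = 55

These correspond to all possible transitions between the 11 levels:
14 → 13, 14 → 12, 14 → 11, 14 → 10, 14 → 9, 14 → 8, 14 → 7, 14 → 6...

Each transition produces a photon with a unique energy (and thus wavelength). This count does not depend on Z.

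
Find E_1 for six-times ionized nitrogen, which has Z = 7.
-666.679300 eV

For hydrogen-like ions, the energy levels scale with Z²:
E_n = -13.6057 Z² / n² eV

For N⁶⁺ (Z = 7) at n = 1:
E_1 = -13.6057 × 7² / 1²
E_1 = -13.6057 × 49 / 1
E_1 = -666.6793 / 1
E_1 = -666.679300 eV

The energy is 49 times more negative than hydrogen at the same n due to the stronger nuclear charge.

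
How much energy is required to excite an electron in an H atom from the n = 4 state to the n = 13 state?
0.770 eV

The energy levels of a hydrogen-like atom are E_n = -13.6057 eV / n².

Energy at n = 4: E_4 = -13.6057 / 4² = -0.850356 eV
Energy at n = 13: E_13 = -13.6057 / 13² = -0.080507 eV

The excitation energy is the difference:
ΔE = E_13 - E_4
ΔE = -0.080507 - (-0.850356)
ΔE = 0.770 eV

Since this is positive, energy must be absorbed (photon absorption).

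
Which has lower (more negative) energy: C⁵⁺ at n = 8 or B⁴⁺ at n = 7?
C⁵⁺ at n = 8 (E = -7.6532 eV)

Using E_n = -13.6057 Z² / n² eV:

C⁵⁺ (Z = 6) at n = 8:
E = -13.6057 × 6² / 8² = -13.6057 × 36 / 64 = -7.6532063 eV

B⁴⁺ (Z = 5) at n = 7:
E = -13.6057 × 5² / 7² = -13.6057 × 25 / 49 = -6.9416837 eV

Since -7.6532063 eV < -6.9416837 eV,
C⁵⁺ at n = 8 is more tightly bound (requires more energy to ionize).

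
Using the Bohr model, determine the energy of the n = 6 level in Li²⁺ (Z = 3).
-3.401425 eV

For hydrogen-like ions, the energy levels scale with Z²:
E_n = -13.6057 Z² / n² eV

For Li²⁺ (Z = 3) at n = 6:
E_6 = -13.6057 × 3² / 6²
E_6 = -13.6057 × 9 / 36
E_6 = -122.4513 / 36
E_6 = -3.401425 eV

The energy is 9 times more negative than hydrogen at the same n due to the stronger nuclear charge.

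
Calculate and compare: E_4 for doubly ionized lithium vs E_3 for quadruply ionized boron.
B⁴⁺ at n = 3 (E = -37.79 eV)

Using E_n = -13.6057 Z² / n² eV:

Li²⁺ (Z = 3) at n = 4:
E = -13.6057 × 3² / 4² = -13.6057 × 9 / 16 = -7.65321 eV

B⁴⁺ (Z = 5) at n = 3:
E = -13.6057 × 5² / 3² = -13.6057 × 25 / 9 = -37.79361 eV

Since -37.79361 eV < -7.65321 eV,
B⁴⁺ at n = 3 is more tightly bound (requires more energy to ionize).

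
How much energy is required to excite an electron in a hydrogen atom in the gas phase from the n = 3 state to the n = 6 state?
1.134 eV

The energy levels of a hydrogen-like atom are E_n = -13.6057 eV / n².

Energy at n = 3: E_3 = -13.6057 / 3² = -1.511744 eV
Energy at n = 6: E_6 = -13.6057 / 6² = -0.377936 eV

The excitation energy is the difference:
ΔE = E_6 - E_3
ΔE = -0.377936 - (-1.511744)
ΔE = 1.134 eV

Since this is positive, energy must be absorbed (photon absorption).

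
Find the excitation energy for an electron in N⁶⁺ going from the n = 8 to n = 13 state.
6.472 eV

The energy levels of a hydrogen-like atom are E_n = -13.6057 Z² eV / n².

Energy at n = 8: E_8 = -13.6057 × 7² / 8² = -10.416864 eV
Energy at n = 13: E_13 = -13.6057 × 7² / 13² = -3.944848 eV

The excitation energy is the difference:
ΔE = E_13 - E_8
ΔE = -3.944848 - (-10.416864)
ΔE = 6.472 eV

Since this is positive, energy must be absorbed (photon absorption).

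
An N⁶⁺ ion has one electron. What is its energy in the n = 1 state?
-666.68 eV

For hydrogen-like ions, the energy levels scale with Z²:
E_n = -13.6057 Z² / n² eV

For N⁶⁺ (Z = 7) at n = 1:
E_1 = -13.6057 × 7² / 1²
E_1 = -13.6057 × 49 / 1
E_1 = -666.6793 / 1
E_1 = -666.68 eV

The energy is 49 times more negative than hydrogen at the same n due to the stronger nuclear charge.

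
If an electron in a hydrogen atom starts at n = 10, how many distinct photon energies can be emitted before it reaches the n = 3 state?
28

The electron can occupy levels n = 3, 4, ..., 10 during de-excitation — that is m = 10 - 3 + 1 = 8 distinct levels.

The number of distinct spectral lines equals the number of ways to choose 2 of these m levels (each pair gives one possible emission transition):

Number of lines = m(m-1)/2 = 8×7/2 = 28

These correspond to all possible transitions between the 8 levels:
10 → 9, 10 → 8, 10 → 7, 10 → 6, 10 → 5, 10 → 4, 10 → 3, 9 → 8...

Each transition produces a photon with a unique energy (and thus wavelength). This count does not depend on Z.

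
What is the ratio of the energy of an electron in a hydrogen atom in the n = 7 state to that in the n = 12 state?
2.938776

Using E_n = -13.6057 Z² / n² eV with Z = 1:

E_7 = -13.6057 / 7² = -13.6057 / 49 = -0.277667346939 eV
E_12 = -13.6057 / 12² = -13.6057 / 144 = -0.094484027778 eV

The ratio is:
E_7/E_12 = (-0.277667346939) / (-0.094484027778)
E_7/E_12 = (-13.6057/49) / (-13.6057/144)
E_7/E_12 = 144/49
E_7/E_12 = 2.938776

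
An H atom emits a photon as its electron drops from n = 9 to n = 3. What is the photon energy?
1.34377 eV

The energy levels are E_n = -13.6057 eV / n².

Energy at n = 9: E_9 = -13.6057 / 9² = -0.16797160 eV
Energy at n = 3: E_3 = -13.6057 / 3² = -1.51174444 eV

For emission (electron falling to lower state), the photon energy is:
E_photon = E_9 - E_3 = |-0.16797160 - (-1.51174444)|
E_photon = 1.34377 eV

This energy is carried away by the emitted photon.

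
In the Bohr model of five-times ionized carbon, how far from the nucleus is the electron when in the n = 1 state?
0.0088 nm (or 0.0882 Å)

The Bohr radius formula is:
r_n = n² a₀ / Z

where a₀ = 0.0529177 nm is the Bohr radius.

For C⁵⁺ (Z = 6) at n = 1:
r_1 = 1² × 0.0529177 nm / 6
r_1 = 1 × 0.0529177 nm / 6
r_1 = 0.05292 nm / 6
r_1 = 0.0088 nm

The electron orbits at approximately 0.0088 nm from the nucleus.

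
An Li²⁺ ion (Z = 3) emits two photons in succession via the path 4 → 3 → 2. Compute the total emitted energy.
22.960 eV

The energy levels of Li²⁺ are E_n = -13.6057 × 3² / n² eV.

First transition (4 → 3):
ΔE₁ = |E_3 - E_4|
ΔE₁ = |-13.605700000 - (-7.653206250)| = 5.952494 eV

Second transition (3 → 2):
ΔE₂ = |E_2 - E_3|
ΔE₂ = |-30.612825000 - (-13.605700000)| = 17.007125 eV

Total energy released:
E_total = ΔE₁ + ΔE₂ = 5.952494 + 17.007125 = 22.960 eV

Note: This equals the direct transition 4 → 2: 22.960 eV ✓
Energy is conserved regardless of the path taken.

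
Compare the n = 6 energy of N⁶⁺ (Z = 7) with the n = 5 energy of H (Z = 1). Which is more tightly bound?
N⁶⁺ at n = 6 (E = -18.51887 eV)

Using E_n = -13.6057 Z² / n² eV:

N⁶⁺ (Z = 7) at n = 6:
E = -13.6057 × 7² / 6² = -13.6057 × 49 / 36 = -18.51886944 eV

H (Z = 1) at n = 5:
E = -13.6057 × 1² / 5² = -13.6057 × 1 / 25 = -0.54422800 eV

Since -18.51886944 eV < -0.54422800 eV,
N⁶⁺ at n = 6 is more tightly bound (requires more energy to ionize).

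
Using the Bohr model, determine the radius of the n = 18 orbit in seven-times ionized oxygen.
2.1432 nm (or 21.4317 Å)

The Bohr radius formula is:
r_n = n² a₀ / Z

where a₀ = 0.0529177 nm is the Bohr radius.

For O⁷⁺ (Z = 8) at n = 18:
r_18 = 18² × 0.0529177 nm / 8
r_18 = 324 × 0.0529177 nm / 8
r_18 = 17.14533 nm / 8
r_18 = 2.1432 nm

The electron orbits at approximately 2.1432 nm from the nucleus.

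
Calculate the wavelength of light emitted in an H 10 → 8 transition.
16200.269 nm

First, find the transition energy using E_n = -13.6057 / n² eV:
E_10 = -13.6057 / 10² = -0.13605700000 eV
E_8 = -13.6057 / 8² = -0.21258906250 eV

Photon energy: |ΔE| = |E_8 - E_10| = 0.07653206250 eV

Convert to wavelength using E = hc/λ with hc = 1239.84 eV·nm:
λ = hc/E = 1239.84 eV·nm / 0.07653206250 eV
λ = 16200.269 nm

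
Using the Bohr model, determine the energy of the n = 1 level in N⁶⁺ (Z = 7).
-666.679 eV

For hydrogen-like ions, the energy levels scale with Z²:
E_n = -13.6057 Z² / n² eV

For N⁶⁺ (Z = 7) at n = 1:
E_1 = -13.6057 × 7² / 1²
E_1 = -13.6057 × 49 / 1
E_1 = -666.6793 / 1
E_1 = -666.679 eV

The energy is 49 times more negative than hydrogen at the same n due to the stronger nuclear charge.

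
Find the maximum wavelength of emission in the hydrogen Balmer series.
656.11 nm

The longest wavelength corresponds to the smallest energy transition in the series.
The Balmer series has all transitions ending at n_f = 2.

For H, the first line (α-line) is the jump from n = 3 to n = 2:
E_3 = -13.6057 / 3² = -1.511744 eV
E_2 = -13.6057 / 2² = -3.401425 eV
ΔE = E_3 - E_2 = 1.889681 eV

λ = hc/E = 1239.84 eV·nm / 1.889681 eV
λ = 656.11 nm

This is the α-line of the Balmer series in H.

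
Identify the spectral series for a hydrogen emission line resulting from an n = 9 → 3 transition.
Paschen series

The spectral series in hydrogen are named based on the final (lower) energy level:
- Lyman series: n_final = 1 (ultraviolet)
- Balmer series: n_final = 2 (visible/near-UV)
- Paschen series: n_final = 3 (infrared)
- Brackett series: n_final = 4 (infrared)
- Pfund series: n_final = 5 (far infrared)

Since this transition ends at n = 3, it belongs to the Paschen series.

For reference, this 9 → 3 line has photon energy
ΔE = 13.6057 eV × (1/3² - 1/9²) = 1.3437728395 eV,
corresponding to wavelength λ = hc/ΔE = 1239.84 eV·nm / 1.3437728395 eV = 922.655946 nm in the infrared region.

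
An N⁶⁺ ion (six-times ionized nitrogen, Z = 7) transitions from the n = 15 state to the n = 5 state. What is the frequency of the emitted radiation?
5.732e+15 Hz

First, find the transition energy:
E_15 = -13.6057 × 7² / 15² = -2.9630191 eV
E_5 = -13.6057 × 7² / 5² = -26.6671720 eV
|ΔE| = |E_5 - E_15| = 23.7041529 eV

Convert to Joules: E = 23.7041529 eV × (1.602177 × 10⁻¹⁹ J/eV) = 3.79782e-18 J

Using E = hf:
f = E/h = 3.79782e-18 J / (6.62607 × 10⁻³⁴ J·s)
f = 5.732e+15 Hz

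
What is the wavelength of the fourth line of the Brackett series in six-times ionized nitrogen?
39.674 nm

The lines of a series are numbered from the longest wavelength (smallest ΔE) outward; the fourth line is the transition from n = n_f + 4 to n_f.
The Brackett series has all transitions ending at n_f = 4.

For N⁶⁺ (Z = 7), the fourth line (δ-line) is the jump from n = 8 to n = 4:
E_8 = -13.6057 × 7² / 8² = -10.41686 eV
E_4 = -13.6057 × 7² / 4² = -41.66746 eV
ΔE = E_8 - E_4 = 31.25060 eV

λ = hc/E = 1239.84 eV·nm / 31.25060 eV
λ = 39.674 nm

This is the δ-line of the Brackett series in N⁶⁺.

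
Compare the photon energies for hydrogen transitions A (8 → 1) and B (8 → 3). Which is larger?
8 → 1

Calculate the energy for each transition:

Transition 8 → 1:
ΔE₁ = |E_1 - E_8| = |-13.6057/1² - (-13.6057/8²)|
ΔE₁ = |-13.60570000 - (-0.21258906)| = 13.39311 eV

Transition 8 → 3:
ΔE₂ = |E_3 - E_8| = |-13.6057/3² - (-13.6057/8²)|
ΔE₂ = |-1.51174444 - (-0.21258906)| = 1.29916 eV

Since 13.39311 eV > 1.29916 eV, the transition 8 → 1 emits the more energetic photon.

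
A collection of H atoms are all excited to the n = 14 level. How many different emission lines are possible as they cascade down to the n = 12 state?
3

The electron can occupy levels n = 12, 13, ..., 14 during de-excitation — that is m = 14 - 12 + 1 = 3 distinct levels.

The number of distinct spectral lines equals the number of ways to choose 2 of these m levels (each pair gives one possible emission transition):

Number of lines = m(m-1)/2 = 3×2/2 = 3

These correspond to all possible transitions between the 3 levels:
14 → 13, 14 → 12, 13 → 12

Each transition produces a photon with a unique energy (and thus wavelength). This count does not depend on Z.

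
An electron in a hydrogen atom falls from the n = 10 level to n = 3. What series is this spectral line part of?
Paschen series

The spectral series in hydrogen are named based on the final (lower) energy level:
- Lyman series: n_final = 1 (ultraviolet)
- Balmer series: n_final = 2 (visible/near-UV)
- Paschen series: n_final = 3 (infrared)
- Brackett series: n_final = 4 (infrared)
- Pfund series: n_final = 5 (far infrared)

Since this transition ends at n = 3, it belongs to the Paschen series.

For reference, this 10 → 3 line has photon energy
ΔE = 13.6057 eV × (1/3² - 1/10²) = 1.375687 eV,
corresponding to wavelength λ = hc/ΔE = 1239.84 eV·nm / 1.375687 eV = 901.25 nm in the infrared region.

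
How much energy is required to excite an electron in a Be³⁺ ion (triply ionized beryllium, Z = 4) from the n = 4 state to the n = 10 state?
11.43 eV

The energy levels of a hydrogen-like atom are E_n = -13.6057 Z² eV / n².

Energy at n = 4: E_4 = -13.6057 × 4² / 4² = -13.60570 eV
Energy at n = 10: E_10 = -13.6057 × 4² / 10² = -2.17691 eV

The excitation energy is the difference:
ΔE = E_10 - E_4
ΔE = -2.17691 - (-13.60570)
ΔE = 11.43 eV

Since this is positive, energy must be absorbed (photon absorption).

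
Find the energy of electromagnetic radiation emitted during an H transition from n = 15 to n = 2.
3.34 eV

The energy levels are E_n = -13.6057 eV / n².

Energy at n = 15: E_15 = -13.6057 / 15² = -0.06047 eV
Energy at n = 2: E_2 = -13.6057 / 2² = -3.40143 eV

For emission (electron falling to lower state), the photon energy is:
E_photon = E_15 - E_2 = |-0.06047 - (-3.40143)|
E_photon = 3.34 eV

This energy is carried away by the emitted photon.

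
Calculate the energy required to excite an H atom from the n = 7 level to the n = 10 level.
0.14161 eV

The energy levels of a hydrogen-like atom are E_n = -13.6057 eV / n².

Energy at n = 7: E_7 = -13.6057 / 7² = -0.27766735 eV
Energy at n = 10: E_10 = -13.6057 / 10² = -0.13605700 eV

The excitation energy is the difference:
ΔE = E_10 - E_7
ΔE = -0.13605700 - (-0.27766735)
ΔE = 0.14161 eV

Since this is positive, energy must be absorbed (photon absorption).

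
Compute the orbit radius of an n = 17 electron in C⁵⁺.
2.5489 nm (or 25.4887 Å)

The Bohr radius formula is:
r_n = n² a₀ / Z

where a₀ = 0.0529177 nm is the Bohr radius.

For C⁵⁺ (Z = 6) at n = 17:
r_17 = 17² × 0.0529177 nm / 6
r_17 = 289 × 0.0529177 nm / 6
r_17 = 15.29322 nm / 6
r_17 = 2.5489 nm

The electron orbits at approximately 2.5489 nm from the nucleus.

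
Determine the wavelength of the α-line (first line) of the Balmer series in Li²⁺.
72.90 nm

The longest wavelength corresponds to the smallest energy transition in the series.
The Balmer series has all transitions ending at n_f = 2.

For Li²⁺ (Z = 3), the first line (α-line) is the jump from n = 3 to n = 2:
E_3 = -13.6057 × 3² / 3² = -13.6057 eV
E_2 = -13.6057 × 3² / 2² = -30.6128 eV
ΔE = E_3 - E_2 = 17.0071 eV

λ = hc/E = 1239.84 eV·nm / 17.0071 eV
λ = 72.90 nm

This is the α-line of the Balmer series in Li²⁺.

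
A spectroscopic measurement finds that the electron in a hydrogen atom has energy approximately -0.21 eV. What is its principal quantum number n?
n = 8

The exact energy levels follow E_n = -13.6057 eV / n².

The measured value (-0.21 eV) is reported to only 2 significant figures, so we must test candidate n values and see which one matches to that precision.

Candidate energies:
  n = 6:  E = -13.6057/6² = -0.37794 eV
  n = 7:  E = -13.6057/7² = -0.27767 eV
  n = 8:  E = -13.6057/8² = -0.21259 eV  ← matches
  n = 9:  E = -13.6057/9² = -0.16797 eV
  n = 10:  E = -13.6057/10² = -0.13606 eV

Checking against the measurement of -0.21 eV (2 sig figs), only n = 8 agrees:
E_8 = -0.21259 eV, which rounds to -0.21 eV ✓

Therefore n = 8.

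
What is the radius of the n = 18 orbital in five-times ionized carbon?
2.8576 nm (or 28.5756 Å)

The Bohr radius formula is:
r_n = n² a₀ / Z

where a₀ = 0.0529177 nm is the Bohr radius.

For C⁵⁺ (Z = 6) at n = 18:
r_18 = 18² × 0.0529177 nm / 6
r_18 = 324 × 0.0529177 nm / 6
r_18 = 17.14533 nm / 6
r_18 = 2.8576 nm

The electron orbits at approximately 2.8576 nm from the nucleus.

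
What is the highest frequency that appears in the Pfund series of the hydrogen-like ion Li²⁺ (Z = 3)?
1.184e+15 Hz

The series limit corresponds to the transition from n = ∞ to n = 5.
This is the highest energy (shortest wavelength) transition in the Pfund series.

E_∞ = 0 eV
E_5 = -13.6057 × 3² / 5² = -4.89805200 eV

Energy at series limit:
ΔE = E_∞ - E_5 = 0 - (-4.89805200) = 4.89805200 eV
E = 4.89805200 eV × (1.602177 × 10⁻¹⁹ J/eV) = 7.84755e-19 J
f = E/h = 7.84755e-19 J / (6.62607 × 10⁻³⁴ J·s) = 1.184e+15 Hz

This energy equals the ionization energy from the n = 5 state of Li²⁺.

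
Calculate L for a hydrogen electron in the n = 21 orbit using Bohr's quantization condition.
2.2146e-33 J·s (or 21ℏ)

In the Bohr model, angular momentum is quantized:
L = nℏ

where ℏ = h/(2π) = 1.054572e-34 J·s

For n = 21:
L = 21 × 1.054572e-34 J·s
L = 2.2146e-33 J·s

This can also be written as L = 21ℏ.
The angular momentum is an integer multiple of the reduced Planck constant.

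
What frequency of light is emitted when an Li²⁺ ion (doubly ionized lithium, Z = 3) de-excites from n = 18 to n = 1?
2.95172e+16 Hz

First, find the transition energy:
E_18 = -13.6057 × 3² / 18² = -0.37793611 eV
E_1 = -13.6057 × 3² / 1² = -122.45130000 eV
|ΔE| = |E_1 - E_18| = 122.07336389 eV

Convert to Joules: E = 122.07336389 eV × (1.602177 × 10⁻¹⁹ J/eV) = 1.9558314e-17 J

Using E = hf:
f = E/h = 1.9558314e-17 J / (6.62607 × 10⁻³⁴ J·s)
f = 2.95172e+16 Hz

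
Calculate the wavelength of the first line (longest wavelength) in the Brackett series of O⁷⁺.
63.28 nm

The longest wavelength corresponds to the smallest energy transition in the series.
The Brackett series has all transitions ending at n_f = 4.

For O⁷⁺ (Z = 8), the first line (α-line) is the jump from n = 5 to n = 4:
E_5 = -13.6057 × 8² / 5² = -34.8306 eV
E_4 = -13.6057 × 8² / 4² = -54.4228 eV
ΔE = E_5 - E_4 = 19.5922 eV

λ = hc/E = 1239.84 eV·nm / 19.5922 eV
λ = 63.28 nm

This is the α-line of the Brackett series in O⁷⁺.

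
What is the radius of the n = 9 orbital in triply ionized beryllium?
1.071584 nm (or 10.715839 Å)

The Bohr radius formula is:
r_n = n² a₀ / Z

where a₀ = 0.052917721 nm is the Bohr radius.

For Be³⁺ (Z = 4) at n = 9:
r_9 = 9² × 0.052917721 nm / 4
r_9 = 81 × 0.052917721 nm / 4
r_9 = 4.2863354 nm / 4
r_9 = 1.071584 nm

The electron orbits at approximately 1.071584 nm from the nucleus.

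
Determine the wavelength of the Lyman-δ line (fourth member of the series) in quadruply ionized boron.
3.79694 nm

The lines of a series are numbered from the longest wavelength (smallest ΔE) outward; the fourth line is the transition from n = n_f + 4 to n_f.
The Lyman series has all transitions ending at n_f = 1.

For B⁴⁺ (Z = 5), the fourth line (δ-line) is the jump from n = 5 to n = 1:
E_5 = -13.6057 × 5² / 5² = -13.6057000 eV
E_1 = -13.6057 × 5² / 1² = -340.1425000 eV
ΔE = E_5 - E_1 = 326.5368000 eV

λ = hc/E = 1239.84 eV·nm / 326.5368000 eV
λ = 3.79694 nm

This is the δ-line of the Lyman series in B⁴⁺.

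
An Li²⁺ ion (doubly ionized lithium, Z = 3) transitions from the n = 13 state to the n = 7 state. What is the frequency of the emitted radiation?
4.29e+14 Hz

First, find the transition energy:
E_13 = -13.6057 × 3² / 13² = -0.724564 eV
E_7 = -13.6057 × 3² / 7² = -2.499006 eV
|ΔE| = |E_7 - E_13| = 1.774442 eV

Convert to Joules: E = 1.774442 eV × (1.602177 × 10⁻¹⁹ J/eV) = 2.8430e-19 J

Using E = hf:
f = E/h = 2.8430e-19 J / (6.62607 × 10⁻³⁴ J·s)
f = 4.29e+14 Hz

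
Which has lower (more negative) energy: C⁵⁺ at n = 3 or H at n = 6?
C⁵⁺ at n = 3 (E = -54.4228 eV)

Using E_n = -13.6057 Z² / n² eV:

C⁵⁺ (Z = 6) at n = 3:
E = -13.6057 × 6² / 3² = -13.6057 × 36 / 9 = -54.4228000 eV

H (Z = 1) at n = 6:
E = -13.6057 × 1² / 6² = -13.6057 × 1 / 36 = -0.3779361 eV

Since -54.4228000 eV < -0.3779361 eV,
C⁵⁺ at n = 3 is more tightly bound (requires more energy to ionize).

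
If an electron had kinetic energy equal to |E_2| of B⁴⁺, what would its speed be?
5.47e+06 m/s (or 1.824% of c)

The binding energy at n = 2 for B⁴⁺ is:
E_2 = -13.6057 × 5²/2² = -85.03563 eV
|E_2| = 85.03563 eV

Convert to Joules:
KE = 85.03563 eV × (1.602177 × 10⁻¹⁹ J/eV) = 1.3624e-17 J

Using KE = ½mv²:
v = √(2·KE/m_e)
v = √(2 × 1.3624e-17 J / 9.10938 × 10⁻³¹ kg)
v = 5.47e+06 m/s

This is approximately 1.824% the speed of light.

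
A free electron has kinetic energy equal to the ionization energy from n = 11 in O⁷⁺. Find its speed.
1.59105e+06 m/s (or 0.53% of c)

The binding energy at n = 11 for O⁷⁺ is:
E_11 = -13.6057 × 8²/11² = -7.19640331 eV
|E_11| = 7.19640331 eV

Convert to Joules:
KE = 7.19640331 eV × (1.602177 × 10⁻¹⁹ J/eV) = 1.1529912e-18 J

Using KE = ½mv²:
v = √(2·KE/m_e)
v = √(2 × 1.1529912e-18 J / 9.10938 × 10⁻³¹ kg)
v = 1.59105e+06 m/s

This is approximately 0.53% the speed of light.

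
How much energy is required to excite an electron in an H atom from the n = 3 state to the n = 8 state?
1.299155 eV

The energy levels of a hydrogen-like atom are E_n = -13.6057 eV / n².

Energy at n = 3: E_3 = -13.6057 / 3² = -1.511744444 eV
Energy at n = 8: E_8 = -13.6057 / 8² = -0.212589063 eV

The excitation energy is the difference:
ΔE = E_8 - E_3
ΔE = -0.212589063 - (-1.511744444)
ΔE = 1.299155 eV

Since this is positive, energy must be absorbed (photon absorption).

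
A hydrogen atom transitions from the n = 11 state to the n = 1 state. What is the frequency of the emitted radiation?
3.263e+15 Hz

First, find the transition energy:
E_11 = -13.6057 / 11² = -0.11244380 eV
E_1 = -13.6057 / 1² = -13.60570000 eV
|ΔE| = |E_1 - E_11| = 13.49325620 eV

Convert to Joules: E = 13.49325620 eV × (1.602177 × 10⁻¹⁹ J/eV) = 2.16186e-18 J

Using E = hf:
f = E/h = 2.16186e-18 J / (6.62607 × 10⁻³⁴ J·s)
f = 3.263e+15 Hz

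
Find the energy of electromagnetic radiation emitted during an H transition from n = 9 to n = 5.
0.37626 eV

The energy levels are E_n = -13.6057 eV / n².

Energy at n = 9: E_9 = -13.6057 / 9² = -0.16797160 eV
Energy at n = 5: E_5 = -13.6057 / 5² = -0.54422800 eV

For emission (electron falling to lower state), the photon energy is:
E_photon = E_9 - E_5 = |-0.16797160 - (-0.54422800)|
E_photon = 0.37626 eV

This energy is carried away by the emitted photon.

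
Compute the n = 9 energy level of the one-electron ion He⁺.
-0.67 eV

For hydrogen-like ions, the energy levels scale with Z²:
E_n = -13.6057 Z² / n² eV

For He⁺ (Z = 2) at n = 9:
E_9 = -13.6057 × 2² / 9²
E_9 = -13.6057 × 4 / 81
E_9 = -54.4228 / 81
E_9 = -0.67 eV

The energy is 4 times more negative than hydrogen at the same n due to the stronger nuclear charge.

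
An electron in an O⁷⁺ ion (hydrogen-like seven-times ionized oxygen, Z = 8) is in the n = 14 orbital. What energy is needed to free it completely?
4.442678 eV

The ionization energy is the energy needed to remove the electron completely (n → ∞).

For a hydrogen-like ion with Z = 8, E_n = -13.6057 Z² / n² eV.

At n = 14: E_14 = -13.6057 × 8² / 14² = -4.442677551 eV
At n = ∞: E_∞ = 0 eV

Ionization energy = E_∞ - E_14 = 0 - (-4.442677551) = 4.442677551 eV
Ionization energy ≈ 4.442678 eV

This is also called the binding energy of the electron in state n = 14.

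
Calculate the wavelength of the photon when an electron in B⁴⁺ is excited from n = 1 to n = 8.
3.702919 nm

First, find the transition energy using E_n = -13.6057 Z² / n² eV:
E_1 = -13.6057 × 5² / 1² = -340.14250000 eV
E_8 = -13.6057 × 5² / 8² = -5.31472656 eV

Photon energy: |ΔE| = |E_8 - E_1| = 334.82777344 eV

Convert to wavelength using E = hc/λ with hc = 1239.84 eV·nm:
λ = hc/E = 1239.84 eV·nm / 334.82777344 eV
λ = 3.702919 nm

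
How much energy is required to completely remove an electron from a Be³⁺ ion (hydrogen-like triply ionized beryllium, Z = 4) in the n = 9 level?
2.6875 eV

The ionization energy is the energy needed to remove the electron completely (n → ∞).

For a hydrogen-like ion with Z = 4, E_n = -13.6057 Z² / n² eV.

At n = 9: E_9 = -13.6057 × 4² / 9² = -2.6875457 eV
At n = ∞: E_∞ = 0 eV

Ionization energy = E_∞ - E_9 = 0 - (-2.6875457) = 2.6875457 eV
Ionization energy ≈ 2.6875 eV

This is also called the binding energy of the electron in state n = 9.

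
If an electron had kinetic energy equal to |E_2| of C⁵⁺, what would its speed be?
6.563e+06 m/s (or 2.189209% of c)

The binding energy at n = 2 for C⁵⁺ is:
E_2 = -13.6057 × 6²/2² = -122.45130000 eV
|E_2| = 122.45130000 eV

Convert to Joules:
KE = 122.45130000 eV × (1.602177 × 10⁻¹⁹ J/eV) = 1.96189e-17 J

Using KE = ½mv²:
v = √(2·KE/m_e)
v = √(2 × 1.96189e-17 J / 9.10938 × 10⁻³¹ kg)
v = 6.563e+06 m/s

This is approximately 2.189209% the speed of light.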